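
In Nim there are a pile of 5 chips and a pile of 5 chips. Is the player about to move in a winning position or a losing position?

Losing position

Write each in binary and XOR column by column:
  101  (5)
  101  (5)
  ---
  000  (0)
The nim-sum is 0, so this is a P-position: the player to move is in a losing position under optimal play.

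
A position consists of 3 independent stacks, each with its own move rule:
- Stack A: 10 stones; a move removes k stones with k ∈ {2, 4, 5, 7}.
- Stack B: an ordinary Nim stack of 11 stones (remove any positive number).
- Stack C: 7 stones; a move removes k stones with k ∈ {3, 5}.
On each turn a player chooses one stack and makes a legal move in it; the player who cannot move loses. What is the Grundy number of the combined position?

9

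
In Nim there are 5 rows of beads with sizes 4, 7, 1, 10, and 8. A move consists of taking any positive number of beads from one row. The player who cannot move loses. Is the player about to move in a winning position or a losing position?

Compute the nim-sum pairwise:
4 ^ 7 = 3
3 ^ 1 = 2
2 ^ 10 = 8
8 ^ 8 = 0
The nim-sum is 0, so this is a P-position: the player to move is in a losing position under optimal play.

Losing position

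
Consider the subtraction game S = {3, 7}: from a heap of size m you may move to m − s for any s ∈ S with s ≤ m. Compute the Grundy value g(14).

Build the Grundy sequence with g(k) = mex{g(k−s) : s ∈ {3, 7}, s ≤ k}:
k:     0  1  2  3  4  5  6  7  8  9 10 11 12 13 14
g(k):  0  0  0  1  1  1  0  2  2  1  0  0  0  1  1
So g(14) = 1.

1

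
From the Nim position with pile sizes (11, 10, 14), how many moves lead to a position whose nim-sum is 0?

3

Compute the nim-sum pairwise:
11 ^ 10 = 1
1 ^ 14 = 15
The overall nim-sum is X = 15. A pile of size p has a winning move iff p XOR X < p (reduce it to p XOR X).
  11: 11 XOR 15 = 4 < 11 — winning move (to 4).
  10: 10 XOR 15 = 5 < 10 — winning move (to 5).
  14: 14 XOR 15 = 1 < 14 — winning move (to 1).
That gives 3 winning moves.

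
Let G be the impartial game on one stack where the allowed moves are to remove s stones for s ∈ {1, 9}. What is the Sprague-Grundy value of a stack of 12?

Compute g(0), g(1), … for moves {1, 9}:
g(0) = mex{} = 0
g(1) = mex{0} = 1
g(2) = mex{1} = 0
g(3) = mex{0} = 1
g(4) = mex{1} = 0
g(5) = mex{0} = 1
g(6) = mex{1} = 0
g(7) = mex{0} = 1
g(8) = mex{1} = 0
g(9) = mex{0} = 1
g(10) = mex{1} = 0
g(11) = mex{0} = 1
g(12) = mex{1} = 0
So g(12) = 0.

0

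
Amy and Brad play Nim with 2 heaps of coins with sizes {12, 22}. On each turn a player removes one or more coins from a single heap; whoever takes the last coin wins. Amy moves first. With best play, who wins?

Nim-sum: 12 ⊕ 22 = 26.
The nim-sum is 26 ≠ 0, so this is an N-position: the player to move can win; Amy has a winning move.

Amy wins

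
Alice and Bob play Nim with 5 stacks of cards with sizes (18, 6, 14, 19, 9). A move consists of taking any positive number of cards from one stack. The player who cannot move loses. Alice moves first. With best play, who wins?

Bob wins

Nim-sum: 18 ⊕ 6 ⊕ 14 ⊕ 19 ⊕ 9 = 0.
The nim-sum is 0, so this is a P-position: the player to move is in a losing position under optimal play; Alice is about to move from it and so loses — Bob wins.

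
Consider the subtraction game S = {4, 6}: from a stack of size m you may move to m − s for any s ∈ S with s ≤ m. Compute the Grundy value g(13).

0

Build the Grundy sequence with g(k) = mex{g(k−s) : s ∈ {4, 6}, s ≤ k}:
k:     0  1  2  3  4  5  6  7  8  9 10 11 12 13
g(k):  0  0  0  0  1  1  1  1  2  2  0  0  0  0
So g(13) = 0.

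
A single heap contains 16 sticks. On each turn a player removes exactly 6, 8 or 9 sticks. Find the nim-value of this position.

0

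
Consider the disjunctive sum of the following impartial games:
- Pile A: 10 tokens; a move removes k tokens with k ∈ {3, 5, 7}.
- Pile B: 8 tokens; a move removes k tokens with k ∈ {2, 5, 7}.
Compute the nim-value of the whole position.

2

Build the Grundy sequence for pile A with g(k) = mex{g(k−s) : s ∈ {3, 5, 7}, s ≤ k}:
k:     0  1  2  3  4  5  6  7  8  9 10
g(k):  0  0  0  1  1  1  2  2  2  3  0
So g(10) = 0.
Build the Grundy sequence for pile B with g(k) = mex{g(k−s) : s ∈ {2, 5, 7}, s ≤ k}:
k:     0  1  2  3  4  5  6  7  8
g(k):  0  0  1  1  0  2  1  3  2
So g(8) = 2.
The value of a disjunctive sum is the nim-sum of the parts.
Combined value = 0 XOR 2 = 2.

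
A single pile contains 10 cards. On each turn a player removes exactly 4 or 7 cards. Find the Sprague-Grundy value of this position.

2

Build the Grundy sequence with g(k) = mex{g(k−s) : s ∈ {4, 7}, s ≤ k}:
k:     0  1  2  3  4  5  6  7  8  9 10
g(k):  0  0  0  0  1  1  1  1  2  2  2
So g(10) = 2.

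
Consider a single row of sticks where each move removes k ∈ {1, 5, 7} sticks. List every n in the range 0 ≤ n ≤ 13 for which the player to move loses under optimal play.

Compute g(0), g(1), … for moves {1, 5, 7}:
g(0) = mex{} = 0
g(1) = mex{0} = 1
g(2) = mex{1} = 0
g(3) = mex{0} = 1
g(4) = mex{1} = 0
g(5) = mex{0} = 1
g(6) = mex{1} = 0
g(7) = mex{0} = 1
g(8) = mex{1} = 0
g(9) = mex{0} = 1
g(10) = mex{1} = 0
g(11) = mex{0} = 1
g(12) = mex{1} = 0
g(13) = mex{0} = 1
The P-positions (g = 0) in 0..13 are 0, 2, 4, 6, 8, 10, 12.

0, 2, 4, 6, 8, 10, 12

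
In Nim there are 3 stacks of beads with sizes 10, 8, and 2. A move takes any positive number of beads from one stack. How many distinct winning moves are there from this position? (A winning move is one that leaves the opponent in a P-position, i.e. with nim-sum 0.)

0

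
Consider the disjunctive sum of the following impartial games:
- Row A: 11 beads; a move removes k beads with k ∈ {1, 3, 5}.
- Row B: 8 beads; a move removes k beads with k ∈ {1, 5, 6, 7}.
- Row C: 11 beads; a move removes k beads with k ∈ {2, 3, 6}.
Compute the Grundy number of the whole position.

2

Grundy values for row A (subtraction set {1, 3, 5}):
k:     0  1  2  3  4  5  6  7  8  9 10 11
g(k):  0  1  0  1  0  1  0  1  0  1  0  1
So g(11) = 1.
Build the Grundy sequence for row B with g(k) = mex{g(k−s) : s ∈ {1, 5, 6, 7}, s ≤ k}:
g(0) = mex{} = 0
g(1) = mex{0} = 1
g(2) = mex{1} = 0
g(3) = mex{0} = 1
g(4) = mex{1} = 0
g(5) = mex{0} = 1
g(6) = mex{0,1} = 2
g(7) = mex{0,1,2} = 3
g(8) = mex{0,1,3} = 2
So g(8) = 2.
For row C, compute g(0), g(1), … with moves {2, 3, 6}:
k:     0  1  2  3  4  5  6  7  8  9 10 11
g(k):  0  0  1  1  2  0  3  1  2  0  0  1
So g(11) = 1.
By the Sprague-Grundy theorem, the Grundy value of a sum of independent games is the XOR of the component values.
Combined value = 1 ⊕ 2 ⊕ 1 = 2.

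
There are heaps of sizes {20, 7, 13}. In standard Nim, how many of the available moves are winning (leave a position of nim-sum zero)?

Bitwise XOR of the heap sizes:
  10100  (20)
  00111  (7)
  01101  (13)
  -----
  11110  (30)
The overall nim-sum is X = 30. A heap of size p has a winning move iff p XOR X < p (reduce it to p XOR X).
  20: 20 XOR 30 = 10 < 20 — winning move (to 10).
  7: 7 XOR 30 = 25 ≥ 7 — no move.
  13: 13 XOR 30 = 19 ≥ 13 — no move.
That gives 1 winning move.

1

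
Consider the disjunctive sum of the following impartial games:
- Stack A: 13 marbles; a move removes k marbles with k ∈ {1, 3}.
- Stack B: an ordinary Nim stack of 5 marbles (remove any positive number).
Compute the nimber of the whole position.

Build the Grundy sequence for stack A with g(k) = mex{g(k−s) : s ∈ {1, 3}, s ≤ k}:
g(0) = mex{} = 0
g(1) = mex{0} = 1
g(2) = mex{1} = 0
g(3) = mex{0} = 1
g(4) = mex{1} = 0
g(5) = mex{0} = 1
g(6) = mex{1} = 0
g(7) = mex{0} = 1
g(8) = mex{1} = 0
g(9) = mex{0} = 1
g(10) = mex{1} = 0
g(11) = mex{0} = 1
g(12) = mex{1} = 0
g(13) = mex{0} = 1
So g(13) = 1.
Stack B is a plain Nim stack of size 5, so its Grundy value is 5.
By the Sprague-Grundy theorem, the Grundy value of a sum of independent games is the XOR of the component values.
Combined value = 1 XOR 5 = 4.

4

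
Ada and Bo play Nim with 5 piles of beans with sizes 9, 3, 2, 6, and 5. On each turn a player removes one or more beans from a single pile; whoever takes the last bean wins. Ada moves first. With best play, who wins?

Compute the nim-sum pairwise:
9 XOR 3 = 10
10 XOR 2 = 8
8 XOR 6 = 14
14 XOR 5 = 11
The nim-sum is 11 ≠ 0, so this is an N-position: the player to move can win; Ada has a winning move.

Ada wins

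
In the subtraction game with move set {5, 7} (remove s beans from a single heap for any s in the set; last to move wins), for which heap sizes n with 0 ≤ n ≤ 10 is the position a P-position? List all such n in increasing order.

Compute g(0), g(1), … for moves {5, 7}:
g(0) = mex{} = 0
g(1) = mex{} = 0
g(2) = mex{} = 0
g(3) = mex{} = 0
g(4) = mex{} = 0
g(5) = mex{0} = 1
g(6) = mex{0} = 1
g(7) = mex{0} = 1
g(8) = mex{0} = 1
g(9) = mex{0} = 1
g(10) = mex{0,1} = 2
The P-positions (g = 0) in 0..10 are 0, 1, 2, 3, 4.

0, 1, 2, 3, 4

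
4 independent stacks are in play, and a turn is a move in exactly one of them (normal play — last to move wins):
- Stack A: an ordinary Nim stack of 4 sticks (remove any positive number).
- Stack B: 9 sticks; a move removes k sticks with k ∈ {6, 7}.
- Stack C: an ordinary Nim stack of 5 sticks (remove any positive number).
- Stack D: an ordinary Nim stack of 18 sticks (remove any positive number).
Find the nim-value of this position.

18

Stack A is a plain Nim stack of size 4, so its Grundy value is 4.
Build the Grundy sequence for stack B with g(k) = mex{g(k−s) : s ∈ {6, 7}, s ≤ k}:
g(0) = mex{} = 0
g(1) = mex{} = 0
g(2) = mex{} = 0
g(3) = mex{} = 0
g(4) = mex{} = 0
g(5) = mex{} = 0
g(6) = mex{0} = 1
g(7) = mex{0} = 1
g(8) = mex{0} = 1
g(9) = mex{0} = 1
So g(9) = 1.
Stack C is a plain Nim stack of size 5, so its Grundy value is 5.
Stack D is a plain Nim stack of size 18, so its Grundy value is 18.
The value of a disjunctive sum is the nim-sum of the parts.
Combined value = 4 ⊕ 1 ⊕ 5 ⊕ 18 = 18.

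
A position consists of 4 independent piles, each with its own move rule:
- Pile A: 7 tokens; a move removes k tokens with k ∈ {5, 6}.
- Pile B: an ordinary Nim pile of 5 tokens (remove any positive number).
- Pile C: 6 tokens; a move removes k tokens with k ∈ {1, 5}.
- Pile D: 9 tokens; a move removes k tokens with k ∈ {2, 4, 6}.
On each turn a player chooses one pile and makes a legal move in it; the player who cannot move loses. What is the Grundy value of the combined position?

4

For pile A, compute g(0), g(1), … with moves {5, 6}:
k:     0  1  2  3  4  5  6  7
g(k):  0  0  0  0  0  1  1  1
So g(7) = 1.
Pile B is a plain Nim pile of size 5, so its Grundy value is 5.
Build the Grundy sequence for pile C with g(k) = mex{g(k−s) : s ∈ {1, 5}, s ≤ k}:
g(0) = mex{} = 0
g(1) = mex{0} = 1
g(2) = mex{1} = 0
g(3) = mex{0} = 1
g(4) = mex{1} = 0
g(5) = mex{0} = 1
g(6) = mex{1} = 0
So g(6) = 0.
Grundy values for pile D (subtraction set {2, 4, 6}):
g(0) = mex{} = 0
g(1) = mex{} = 0
g(2) = mex{0} = 1
g(3) = mex{0} = 1
g(4) = mex{0,1} = 2
g(5) = mex{0,1} = 2
g(6) = mex{0,1,2} = 3
g(7) = mex{0,1,2} = 3
g(8) = mex{1,2,3} = 0
g(9) = mex{1,2,3} = 0
So g(9) = 0.
The value of a disjunctive sum is the nim-sum of the parts.
Combined value = 1 XOR 5 XOR 0 XOR 0 = 4.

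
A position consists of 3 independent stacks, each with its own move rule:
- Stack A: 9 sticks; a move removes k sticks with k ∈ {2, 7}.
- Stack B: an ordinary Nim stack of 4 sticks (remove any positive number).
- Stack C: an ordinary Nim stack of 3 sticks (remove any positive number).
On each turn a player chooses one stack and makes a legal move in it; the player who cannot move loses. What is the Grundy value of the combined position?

7

Grundy values for stack A (subtraction set {2, 7}):
g(0) = mex{} = 0
g(1) = mex{} = 0
g(2) = mex{0} = 1
g(3) = mex{0} = 1
g(4) = mex{1} = 0
g(5) = mex{1} = 0
g(6) = mex{0} = 1
g(7) = mex{0} = 1
g(8) = mex{0,1} = 2
g(9) = mex{1} = 0
So g(9) = 0.
Stack B is a plain Nim stack of size 4, so its Grundy value is 4.
Stack C is a plain Nim stack of size 3, so its Grundy value is 3.
By the Sprague-Grundy theorem, the Grundy value of a sum of independent games is the XOR of the component values.
Combined value = 0 ⊕ 4 ⊕ 3 = 7.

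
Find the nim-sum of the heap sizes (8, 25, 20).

5

Write each in binary and XOR column by column:
  01000  (8)
  11001  (25)
  10100  (20)
  -----
  00101  (5)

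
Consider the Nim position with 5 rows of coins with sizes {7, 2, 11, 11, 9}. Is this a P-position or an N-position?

N-position

Write each in binary and XOR column by column:
  0111  (7)
  0010  (2)
  1011  (11)
  1011  (11)
  1001  (9)
  ----
  1100  (12)
The nim-sum is 12 ≠ 0, so this is an N-position: the player to move can win.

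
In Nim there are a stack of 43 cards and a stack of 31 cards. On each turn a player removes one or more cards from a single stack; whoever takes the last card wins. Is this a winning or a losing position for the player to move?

Winning position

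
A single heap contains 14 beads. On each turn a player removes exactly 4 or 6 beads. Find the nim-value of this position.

1

Build the Grundy sequence with g(k) = mex{g(k−s) : s ∈ {4, 6}, s ≤ k}:
g(0) = mex{} = 0
g(1) = mex{} = 0
g(2) = mex{} = 0
g(3) = mex{} = 0
g(4) = mex{0} = 1
g(5) = mex{0} = 1
g(6) = mex{0} = 1
g(7) = mex{0} = 1
g(8) = mex{0,1} = 2
g(9) = mex{0,1} = 2
g(10) = mex{1} = 0
g(11) = mex{1} = 0
g(12) = mex{1,2} = 0
g(13) = mex{1,2} = 0
g(14) = mex{0,2} = 1
So g(14) = 1.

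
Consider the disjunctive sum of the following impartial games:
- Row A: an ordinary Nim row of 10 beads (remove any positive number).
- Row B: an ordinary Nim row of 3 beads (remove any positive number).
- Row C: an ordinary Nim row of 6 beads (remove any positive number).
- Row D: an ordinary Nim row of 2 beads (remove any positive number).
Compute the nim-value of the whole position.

Row A is a plain Nim row of size 10, so its Grundy value is 10.
Row B is a plain Nim row of size 3, so its Grundy value is 3.
Row C is a plain Nim row of size 6, so its Grundy value is 6.
Row D is a plain Nim row of size 2, so its Grundy value is 2.
By the Sprague-Grundy theorem, the Grundy value of a sum of independent games is the XOR of the component values.
Combined value = 10 XOR 3 XOR 6 XOR 2 = 13.

13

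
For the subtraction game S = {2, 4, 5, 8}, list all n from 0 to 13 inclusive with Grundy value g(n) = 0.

0, 1, 7, 10, 13

Compute g(0), g(1), … for moves {2, 4, 5, 8}:
g(0) = mex{} = 0
g(1) = mex{} = 0
g(2) = mex{0} = 1
g(3) = mex{0} = 1
g(4) = mex{0,1} = 2
g(5) = mex{0,1} = 2
g(6) = mex{0,1,2} = 3
g(7) = mex{1,2} = 0
g(8) = mex{0,1,2,3} = 4
g(9) = mex{0,2} = 1
g(10) = mex{1,2,3,4} = 0
g(11) = mex{0,1,3} = 2
g(12) = mex{0,2,4} = 1
g(13) = mex{1,2,4} = 0
The P-positions (g = 0) in 0..13 are 0, 1, 7, 10, 13.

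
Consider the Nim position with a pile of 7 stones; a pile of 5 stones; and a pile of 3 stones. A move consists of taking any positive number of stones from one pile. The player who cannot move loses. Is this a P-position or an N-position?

Write each in binary and XOR column by column:
  111  (7)
  101  (5)
  011  (3)
  ---
  001  (1)
The nim-sum is 1 ≠ 0, so this is an N-position: the player to move can win.

N-position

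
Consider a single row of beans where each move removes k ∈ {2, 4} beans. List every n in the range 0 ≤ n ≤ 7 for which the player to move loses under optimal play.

0, 1, 6, 7

Compute g(0), g(1), … for moves {2, 4}:
k:     0  1  2  3  4  5  6  7
g(k):  0  0  1  1  2  2  0  0
The P-positions (g = 0) in 0..7 are 0, 1, 6, 7.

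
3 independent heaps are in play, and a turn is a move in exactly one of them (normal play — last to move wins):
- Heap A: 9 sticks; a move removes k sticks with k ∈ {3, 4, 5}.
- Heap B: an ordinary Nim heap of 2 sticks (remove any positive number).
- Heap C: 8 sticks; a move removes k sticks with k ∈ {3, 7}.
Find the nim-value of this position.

Build the Grundy sequence for heap A with g(k) = mex{g(k−s) : s ∈ {3, 4, 5}, s ≤ k}:
g(0) = mex{} = 0
g(1) = mex{} = 0
g(2) = mex{} = 0
g(3) = mex{0} = 1
g(4) = mex{0} = 1
g(5) = mex{0} = 1
g(6) = mex{0,1} = 2
g(7) = mex{0,1} = 2
g(8) = mex{1} = 0
g(9) = mex{1,2} = 0
So g(9) = 0.
Heap B is a plain Nim heap of size 2, so its Grundy value is 2.
Grundy values for heap C (subtraction set {3, 7}):
k:     0  1  2  3  4  5  6  7  8
g(k):  0  0  0  1  1  1  0  2  2
So g(8) = 2.
The value of a disjunctive sum is the nim-sum of the parts.
Combined value = 0 XOR 2 XOR 2 = 0.

0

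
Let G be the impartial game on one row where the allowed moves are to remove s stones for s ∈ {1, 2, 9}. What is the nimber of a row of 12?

Grundy values for subtraction set {1, 2, 9}:
g(0) = mex{} = 0
g(1) = mex{0} = 1
g(2) = mex{0,1} = 2
g(3) = mex{1,2} = 0
g(4) = mex{0,2} = 1
g(5) = mex{0,1} = 2
g(6) = mex{1,2} = 0
g(7) = mex{0,2} = 1
g(8) = mex{0,1} = 2
g(9) = mex{0,1,2} = 3
g(10) = mex{1,2,3} = 0
g(11) = mex{0,2,3} = 1
g(12) = mex{0,1} = 2
So g(12) = 2.

2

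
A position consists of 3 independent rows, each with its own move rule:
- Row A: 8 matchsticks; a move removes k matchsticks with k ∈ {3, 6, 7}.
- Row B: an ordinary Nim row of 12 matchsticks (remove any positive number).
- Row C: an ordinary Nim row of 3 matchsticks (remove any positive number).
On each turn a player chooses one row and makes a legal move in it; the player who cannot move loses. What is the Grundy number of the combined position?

For row A, compute g(0), g(1), … with moves {3, 6, 7}:
k:     0  1  2  3  4  5  6  7  8
g(k):  0  0  0  1  1  1  2  2  2
So g(8) = 2.
Row B is a plain Nim row of size 12, so its Grundy value is 12.
Row C is a plain Nim row of size 3, so its Grundy value is 3.
The value of a disjunctive sum is the nim-sum of the parts.
Combined value = 2 ⊕ 12 ⊕ 3 = 13.

13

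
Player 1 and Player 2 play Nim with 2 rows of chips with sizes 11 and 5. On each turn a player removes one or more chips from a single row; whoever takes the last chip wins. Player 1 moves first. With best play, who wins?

Player 1 wins

Compute the nim-sum pairwise:
11 ⊕ 5 = 14
The nim-sum is 14 ≠ 0, so this is an N-position: the player to move can win; Player 1 has a winning move.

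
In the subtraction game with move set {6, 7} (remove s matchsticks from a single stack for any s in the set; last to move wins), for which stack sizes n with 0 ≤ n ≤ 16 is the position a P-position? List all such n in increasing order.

0, 1, 2, 3, 4, 5, 13, 14, 15, 16

Build the Grundy sequence with g(k) = mex{g(k−s) : s ∈ {6, 7}, s ≤ k}:
k:     0  1  2  3  4  5  6  7  8  9 10 11 12 13 14 15 16
g(k):  0  0  0  0  0  0  1  1  1  1  1  1  2  0  0  0  0
The P-positions (g = 0) in 0..16 are 0, 1, 2, 3, 4, 5, 13, 14, 15, 16.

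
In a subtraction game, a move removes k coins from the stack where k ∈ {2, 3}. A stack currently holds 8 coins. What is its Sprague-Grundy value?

1

Build the Grundy sequence with g(k) = mex{g(k−s) : s ∈ {2, 3}, s ≤ k}:
k:     0  1  2  3  4  5  6  7  8
g(k):  0  0  1  1  2  0  0  1  1
So g(8) = 1.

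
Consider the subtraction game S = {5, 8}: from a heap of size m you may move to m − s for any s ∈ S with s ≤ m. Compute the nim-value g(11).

2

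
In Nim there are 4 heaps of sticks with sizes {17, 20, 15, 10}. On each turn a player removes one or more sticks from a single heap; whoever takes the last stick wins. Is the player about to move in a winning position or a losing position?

Compute the nim-sum pairwise:
17 ^ 20 = 5
5 ^ 15 = 10
10 ^ 10 = 0
The nim-sum is 0, so this is a P-position: the player to move is in a losing position under optimal play.

Losing position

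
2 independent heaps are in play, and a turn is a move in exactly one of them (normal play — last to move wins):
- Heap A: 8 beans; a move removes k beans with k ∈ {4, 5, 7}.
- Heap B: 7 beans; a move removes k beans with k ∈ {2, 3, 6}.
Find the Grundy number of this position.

For heap A, compute g(0), g(1), … with moves {4, 5, 7}:
g(0) = mex{} = 0
g(1) = mex{} = 0
g(2) = mex{} = 0
g(3) = mex{} = 0
g(4) = mex{0} = 1
g(5) = mex{0} = 1
g(6) = mex{0} = 1
g(7) = mex{0} = 1
g(8) = mex{0,1} = 2
So g(8) = 2.
Build the Grundy sequence for heap B with g(k) = mex{g(k−s) : s ∈ {2, 3, 6}, s ≤ k}:
k:     0  1  2  3  4  5  6  7
g(k):  0  0  1  1  2  0  3  1
So g(7) = 1.
By the Sprague-Grundy theorem, the Grundy value of a sum of independent games is the XOR of the component values.
Combined value = 2 ⊕ 1 = 3.

3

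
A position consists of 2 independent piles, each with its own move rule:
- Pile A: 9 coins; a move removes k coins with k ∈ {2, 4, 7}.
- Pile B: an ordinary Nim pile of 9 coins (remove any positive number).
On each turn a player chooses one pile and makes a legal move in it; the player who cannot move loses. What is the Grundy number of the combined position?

9

Build the Grundy sequence for pile A with g(k) = mex{g(k−s) : s ∈ {2, 4, 7}, s ≤ k}:
k:     0  1  2  3  4  5  6  7  8  9
g(k):  0  0  1  1  2  2  0  3  1  0
So g(9) = 0.
Pile B is a plain Nim pile of size 9, so its Grundy value is 9.
By the Sprague-Grundy theorem, the Grundy value of a sum of independent games is the XOR of the component values.
Combined value = 0 ⊕ 9 = 9.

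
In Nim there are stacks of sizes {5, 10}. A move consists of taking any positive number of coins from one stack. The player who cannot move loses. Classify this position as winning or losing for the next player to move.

Winning position

Compute the nim-sum pairwise:
5 XOR 10 = 15
The nim-sum is 15 ≠ 0, so this is an N-position: the player to move can win.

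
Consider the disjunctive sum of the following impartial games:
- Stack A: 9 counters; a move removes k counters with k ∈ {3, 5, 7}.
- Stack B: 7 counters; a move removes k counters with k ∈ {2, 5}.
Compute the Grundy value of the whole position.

3

Grundy values for stack A (subtraction set {3, 5, 7}):
k:     0  1  2  3  4  5  6  7  8  9
g(k):  0  0  0  1  1  1  2  2  2  3
So g(9) = 3.
Build the Grundy sequence for stack B with g(k) = mex{g(k−s) : s ∈ {2, 5}, s ≤ k}:
k:     0  1  2  3  4  5  6  7
g(k):  0  0  1  1  0  2  1  0
So g(7) = 0.
The value of a disjunctive sum is the nim-sum of the parts.
Combined value = 3 ⊕ 0 = 3.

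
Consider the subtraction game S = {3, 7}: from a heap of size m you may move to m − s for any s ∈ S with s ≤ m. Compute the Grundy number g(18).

2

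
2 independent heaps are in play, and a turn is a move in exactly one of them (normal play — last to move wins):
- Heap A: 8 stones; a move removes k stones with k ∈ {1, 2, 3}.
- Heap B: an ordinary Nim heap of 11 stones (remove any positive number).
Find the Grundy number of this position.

Grundy values for heap A (subtraction set {1, 2, 3}):
k:     0  1  2  3  4  5  6  7  8
g(k):  0  1  2  3  0  1  2  3  0
So g(8) = 0.
Heap B is a plain Nim heap of size 11, so its Grundy value is 11.
The value of a disjunctive sum is the nim-sum of the parts.
Combined value = 0 XOR 11 = 11.

11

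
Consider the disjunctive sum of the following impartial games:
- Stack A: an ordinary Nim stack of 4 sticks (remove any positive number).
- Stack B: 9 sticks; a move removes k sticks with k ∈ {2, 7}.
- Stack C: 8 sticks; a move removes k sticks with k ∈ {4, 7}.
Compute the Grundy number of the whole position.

6

Stack A is a plain Nim stack of size 4, so its Grundy value is 4.
Build the Grundy sequence for stack B with g(k) = mex{g(k−s) : s ∈ {2, 7}, s ≤ k}:
g(0) = mex{} = 0
g(1) = mex{} = 0
g(2) = mex{0} = 1
g(3) = mex{0} = 1
g(4) = mex{1} = 0
g(5) = mex{1} = 0
g(6) = mex{0} = 1
g(7) = mex{0} = 1
g(8) = mex{0,1} = 2
g(9) = mex{1} = 0
So g(9) = 0.
For stack C, compute g(0), g(1), … with moves {4, 7}:
g(0) = mex{} = 0
g(1) = mex{} = 0
g(2) = mex{} = 0
g(3) = mex{} = 0
g(4) = mex{0} = 1
g(5) = mex{0} = 1
g(6) = mex{0} = 1
g(7) = mex{0} = 1
g(8) = mex{0,1} = 2
So g(8) = 2.
By the Sprague-Grundy theorem, the Grundy value of a sum of independent games is the XOR of the component values.
Combined value = 4 ⊕ 0 ⊕ 2 = 6.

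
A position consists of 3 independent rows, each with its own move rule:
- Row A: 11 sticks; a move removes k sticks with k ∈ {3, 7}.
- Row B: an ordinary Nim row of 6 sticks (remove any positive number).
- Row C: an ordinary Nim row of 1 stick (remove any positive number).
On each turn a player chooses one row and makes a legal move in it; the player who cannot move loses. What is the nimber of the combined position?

Grundy values for row A (subtraction set {3, 7}):
g(0) = mex{} = 0
g(1) = mex{} = 0
g(2) = mex{} = 0
g(3) = mex{0} = 1
g(4) = mex{0} = 1
g(5) = mex{0} = 1
g(6) = mex{1} = 0
g(7) = mex{0,1} = 2
g(8) = mex{0,1} = 2
g(9) = mex{0} = 1
g(10) = mex{1,2} = 0
g(11) = mex{1,2} = 0
So g(11) = 0.
Row B is a plain Nim row of size 6, so its Grundy value is 6.
Row C is a plain Nim row of size 1, so its Grundy value is 1.
The value of a disjunctive sum is the nim-sum of the parts.
Combined value = 0 ⊕ 6 ⊕ 1 = 7.

7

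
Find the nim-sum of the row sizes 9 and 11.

2

Compute the nim-sum pairwise:
9 ^ 11 = 2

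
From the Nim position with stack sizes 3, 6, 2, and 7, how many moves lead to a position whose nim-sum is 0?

Compute the nim-sum pairwise:
3 ⊕ 6 = 5
5 ⊕ 2 = 7
7 ⊕ 7 = 0
The nim-sum is already 0, so every move leaves a nonzero nim-sum — there are no winning moves.

0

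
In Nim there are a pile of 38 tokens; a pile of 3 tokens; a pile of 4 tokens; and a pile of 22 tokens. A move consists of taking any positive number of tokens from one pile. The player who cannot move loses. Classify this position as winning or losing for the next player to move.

Nim-sum: 38 XOR 3 XOR 4 XOR 22 = 55.
The nim-sum is 55 ≠ 0, so this is an N-position: the player to move can win.

Winning position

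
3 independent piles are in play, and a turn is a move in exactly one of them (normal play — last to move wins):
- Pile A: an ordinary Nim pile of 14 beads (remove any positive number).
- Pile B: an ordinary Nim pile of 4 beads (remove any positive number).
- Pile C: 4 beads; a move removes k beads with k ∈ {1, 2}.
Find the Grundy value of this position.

Pile A is a plain Nim pile of size 14, so its Grundy value is 14.
Pile B is a plain Nim pile of size 4, so its Grundy value is 4.
Grundy values for pile C (subtraction set {1, 2}):
g(0) = mex{} = 0
g(1) = mex{0} = 1
g(2) = mex{0,1} = 2
g(3) = mex{1,2} = 0
g(4) = mex{0,2} = 1
So g(4) = 1.
By the Sprague-Grundy theorem, the Grundy value of a sum of independent games is the XOR of the component values.
Combined value = 14 ⊕ 4 ⊕ 1 = 11.

11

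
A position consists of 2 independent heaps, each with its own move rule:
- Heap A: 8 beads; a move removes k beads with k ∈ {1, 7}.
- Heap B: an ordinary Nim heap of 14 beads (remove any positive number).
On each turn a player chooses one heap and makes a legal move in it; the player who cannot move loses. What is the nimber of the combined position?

Grundy values for heap A (subtraction set {1, 7}):
k:     0  1  2  3  4  5  6  7  8
g(k):  0  1  0  1  0  1  0  1  0
So g(8) = 0.
Heap B is a plain Nim heap of size 14, so its Grundy value is 14.
By the Sprague-Grundy theorem, the Grundy value of a sum of independent games is the XOR of the component values.
Combined value = 0 XOR 14 = 14.

14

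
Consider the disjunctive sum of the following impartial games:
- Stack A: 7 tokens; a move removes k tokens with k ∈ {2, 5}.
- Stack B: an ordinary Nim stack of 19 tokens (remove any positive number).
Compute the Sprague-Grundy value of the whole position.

19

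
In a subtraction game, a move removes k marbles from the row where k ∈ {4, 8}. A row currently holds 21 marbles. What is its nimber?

Grundy values for subtraction set {4, 8}:
k:     0  1  2  3  4  5  6  7  8  9 10 11 12 13 14 15 16 17 18 19 20 21
g(k):  0  0  0  0  1  1  1  1  2  2  2  2  0  0  0  0  1  1  1  1  2  2
So g(21) = 2.

2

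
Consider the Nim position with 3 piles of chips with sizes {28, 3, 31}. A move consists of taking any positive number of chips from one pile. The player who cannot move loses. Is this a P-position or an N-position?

Compute the nim-sum pairwise:
28 XOR 3 = 31
31 XOR 31 = 0
The nim-sum is 0, so this is a P-position: the player to move is in a losing position under optimal play.

P-position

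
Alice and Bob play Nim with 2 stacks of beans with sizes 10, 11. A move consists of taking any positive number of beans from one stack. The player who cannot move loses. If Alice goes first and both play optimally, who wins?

Nim-sum: 10 ^ 11 = 1.
The nim-sum is 1 ≠ 0, so this is an N-position: the player to move can win; Alice has a winning move.

Alice wins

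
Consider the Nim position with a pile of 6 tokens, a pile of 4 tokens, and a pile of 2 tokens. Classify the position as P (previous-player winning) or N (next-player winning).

P-position

Nim-sum: 6 ^ 4 ^ 2 = 0.
The nim-sum is 0, so this is a P-position: the player to move is in a losing position under optimal play.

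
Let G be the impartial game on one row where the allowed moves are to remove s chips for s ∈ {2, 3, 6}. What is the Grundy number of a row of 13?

Build the Grundy sequence with g(k) = mex{g(k−s) : s ∈ {2, 3, 6}, s ≤ k}:
g(0) = mex{} = 0
g(1) = mex{} = 0
g(2) = mex{0} = 1
g(3) = mex{0} = 1
g(4) = mex{0,1} = 2
g(5) = mex{1} = 0
g(6) = mex{0,1,2} = 3
g(7) = mex{0,2} = 1
g(8) = mex{0,1,3} = 2
g(9) = mex{1,3} = 0
g(10) = mex{1,2} = 0
g(11) = mex{0,2} = 1
g(12) = mex{0,3} = 1
g(13) = mex{0,1} = 2
So g(13) = 2.

2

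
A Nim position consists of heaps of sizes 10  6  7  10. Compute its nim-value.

1

Bitwise XOR of the heap sizes:
  1010  (10)
  0110  (6)
  0111  (7)
  1010  (10)
  ----
  0001  (1)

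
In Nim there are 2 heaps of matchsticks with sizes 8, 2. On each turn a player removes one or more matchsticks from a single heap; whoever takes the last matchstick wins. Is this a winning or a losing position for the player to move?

Bitwise XOR of the heap sizes:
  1000  (8)
  0010  (2)
  ----
  1010  (10)
The nim-sum is 10 ≠ 0, so this is an N-position: the player to move can win.

Winning position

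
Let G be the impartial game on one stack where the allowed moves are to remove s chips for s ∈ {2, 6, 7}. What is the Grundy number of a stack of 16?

Build the Grundy sequence with g(k) = mex{g(k−s) : s ∈ {2, 6, 7}, s ≤ k}:
k:     0  1  2  3  4  5  6  7  8  9 10 11 12 13 14 15 16
g(k):  0  0  1  1  0  0  1  1  2  0  3  1  2  0  0  1  1
So g(16) = 1.

1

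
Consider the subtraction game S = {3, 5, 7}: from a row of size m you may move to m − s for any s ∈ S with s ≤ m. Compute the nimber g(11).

Compute g(0), g(1), … for moves {3, 5, 7}:
k:     0  1  2  3  4  5  6  7  8  9 10 11
g(k):  0  0  0  1  1  1  2  2  2  3  0  0
So g(11) = 0.

0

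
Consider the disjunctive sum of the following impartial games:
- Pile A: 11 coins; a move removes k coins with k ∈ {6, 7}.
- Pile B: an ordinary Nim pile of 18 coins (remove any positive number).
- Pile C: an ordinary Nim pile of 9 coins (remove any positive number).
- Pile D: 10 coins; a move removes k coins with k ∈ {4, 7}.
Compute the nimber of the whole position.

Build the Grundy sequence for pile A with g(k) = mex{g(k−s) : s ∈ {6, 7}, s ≤ k}:
g(0) = mex{} = 0
g(1) = mex{} = 0
g(2) = mex{} = 0
g(3) = mex{} = 0
g(4) = mex{} = 0
g(5) = mex{} = 0
g(6) = mex{0} = 1
g(7) = mex{0} = 1
g(8) = mex{0} = 1
g(9) = mex{0} = 1
g(10) = mex{0} = 1
g(11) = mex{0} = 1
So g(11) = 1.
Pile B is a plain Nim pile of size 18, so its Grundy value is 18.
Pile C is a plain Nim pile of size 9, so its Grundy value is 9.
For pile D, compute g(0), g(1), … with moves {4, 7}:
g(0) = mex{} = 0
g(1) = mex{} = 0
g(2) = mex{} = 0
g(3) = mex{} = 0
g(4) = mex{0} = 1
g(5) = mex{0} = 1
g(6) = mex{0} = 1
g(7) = mex{0} = 1
g(8) = mex{0,1} = 2
g(9) = mex{0,1} = 2
g(10) = mex{0,1} = 2
So g(10) = 2.
By the Sprague-Grundy theorem, the Grundy value of a sum of independent games is the XOR of the component values.
Combined value = 1 XOR 18 XOR 9 XOR 2 = 24.

24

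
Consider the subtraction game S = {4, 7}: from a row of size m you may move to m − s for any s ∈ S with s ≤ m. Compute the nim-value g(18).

1

Compute g(0), g(1), … for moves {4, 7}:
k:     0  1  2  3  4  5  6  7  8  9 10 11 12 13 14 15 16 17 18
g(k):  0  0  0  0  1  1  1  1  2  2  2  0  0  0  0  1  1  1  1
So g(18) = 1.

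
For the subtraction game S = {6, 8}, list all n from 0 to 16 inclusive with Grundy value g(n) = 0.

0, 1, 2, 3, 4, 5, 14, 15, 16

Compute g(0), g(1), … for moves {6, 8}:
k:     0  1  2  3  4  5  6  7  8  9 10 11 12 13 14 15 16
g(k):  0  0  0  0  0  0  1  1  1  1  1  1  2  2  0  0  0
The P-positions (g = 0) in 0..16 are 0, 1, 2, 3, 4, 5, 14, 15, 16.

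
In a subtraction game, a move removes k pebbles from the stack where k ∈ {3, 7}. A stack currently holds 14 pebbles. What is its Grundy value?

Grundy values for subtraction set {3, 7}:
k:     0  1  2  3  4  5  6  7  8  9 10 11 12 13 14
g(k):  0  0  0  1  1  1  0  2  2  1  0  0  0  1  1
So g(14) = 1.

1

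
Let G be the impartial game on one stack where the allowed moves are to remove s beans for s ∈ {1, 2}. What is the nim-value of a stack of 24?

0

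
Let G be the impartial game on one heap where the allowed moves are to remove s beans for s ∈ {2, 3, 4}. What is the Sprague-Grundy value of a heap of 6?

0

Build the Grundy sequence with g(k) = mex{g(k−s) : s ∈ {2, 3, 4}, s ≤ k}:
g(0) = mex{} = 0
g(1) = mex{} = 0
g(2) = mex{0} = 1
g(3) = mex{0} = 1
g(4) = mex{0,1} = 2
g(5) = mex{0,1} = 2
g(6) = mex{1,2} = 0
So g(6) = 0.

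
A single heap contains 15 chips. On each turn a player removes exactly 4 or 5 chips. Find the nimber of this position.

1

Grundy values for subtraction set {4, 5}:
k:     0  1  2  3  4  5  6  7  8  9 10 11 12 13 14 15
g(k):  0  0  0  0  1  1  1  1  2  0  0  0  0  1  1  1
So g(15) = 1.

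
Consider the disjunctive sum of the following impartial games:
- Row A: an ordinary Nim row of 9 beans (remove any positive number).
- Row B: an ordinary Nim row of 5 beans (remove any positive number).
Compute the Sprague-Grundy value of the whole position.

12

Row A is a plain Nim row of size 9, so its Grundy value is 9.
Row B is a plain Nim row of size 5, so its Grundy value is 5.
By the Sprague-Grundy theorem, the Grundy value of a sum of independent games is the XOR of the component values.
Combined value = 9 ⊕ 5 = 12.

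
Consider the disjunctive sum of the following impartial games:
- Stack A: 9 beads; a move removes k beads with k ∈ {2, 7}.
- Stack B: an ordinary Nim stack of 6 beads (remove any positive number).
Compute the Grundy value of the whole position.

6

For stack A, compute g(0), g(1), … with moves {2, 7}:
k:     0  1  2  3  4  5  6  7  8  9
g(k):  0  0  1  1  0  0  1  1  2  0
So g(9) = 0.
Stack B is a plain Nim stack of size 6, so its Grundy value is 6.
By the Sprague-Grundy theorem, the Grundy value of a sum of independent games is the XOR of the component values.
Combined value = 0 ⊕ 6 = 6.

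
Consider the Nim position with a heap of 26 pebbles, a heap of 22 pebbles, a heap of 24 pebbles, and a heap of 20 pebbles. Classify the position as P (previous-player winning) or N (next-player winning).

P-position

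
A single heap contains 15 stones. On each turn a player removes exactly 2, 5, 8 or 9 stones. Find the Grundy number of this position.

Grundy values for subtraction set {2, 5, 8, 9}:
k:     0  1  2  3  4  5  6  7  8  9 10 11 12 13 14 15
g(k):  0  0  1  1  0  2  1  0  2  1  3  0  2  1  0  2
So g(15) = 2.

2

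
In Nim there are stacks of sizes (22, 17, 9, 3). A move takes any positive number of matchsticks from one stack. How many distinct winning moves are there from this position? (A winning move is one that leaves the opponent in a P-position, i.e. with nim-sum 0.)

1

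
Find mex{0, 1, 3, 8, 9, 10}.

2

The values 0, 1 are all present; 2 is the first non-negative integer missing from the set.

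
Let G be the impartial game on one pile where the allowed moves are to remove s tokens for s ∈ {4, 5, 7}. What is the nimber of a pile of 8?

2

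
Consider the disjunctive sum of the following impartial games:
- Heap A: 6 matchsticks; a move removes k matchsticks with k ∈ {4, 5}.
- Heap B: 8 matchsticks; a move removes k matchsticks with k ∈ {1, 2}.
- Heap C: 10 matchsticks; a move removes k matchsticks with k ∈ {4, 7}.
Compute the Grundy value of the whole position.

1

Grundy values for heap A (subtraction set {4, 5}):
k:     0  1  2  3  4  5  6
g(k):  0  0  0  0  1  1  1
So g(6) = 1.
Grundy values for heap B (subtraction set {1, 2}):
k:     0  1  2  3  4  5  6  7  8
g(k):  0  1  2  0  1  2  0  1  2
So g(8) = 2.
Grundy values for heap C (subtraction set {4, 7}):
g(0) = mex{} = 0
g(1) = mex{} = 0
g(2) = mex{} = 0
g(3) = mex{} = 0
g(4) = mex{0} = 1
g(5) = mex{0} = 1
g(6) = mex{0} = 1
g(7) = mex{0} = 1
g(8) = mex{0,1} = 2
g(9) = mex{0,1} = 2
g(10) = mex{0,1} = 2
So g(10) = 2.
By the Sprague-Grundy theorem, the Grundy value of a sum of independent games is the XOR of the component values.
Combined value = 1 XOR 2 XOR 2 = 1.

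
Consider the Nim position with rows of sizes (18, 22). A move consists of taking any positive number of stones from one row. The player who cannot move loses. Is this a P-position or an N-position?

Compute the nim-sum pairwise:
18 XOR 22 = 4
The nim-sum is 4 ≠ 0, so this is an N-position: the player to move can win.

N-position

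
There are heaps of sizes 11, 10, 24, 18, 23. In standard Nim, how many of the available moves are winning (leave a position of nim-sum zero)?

3

Nim-sum: 11 XOR 10 XOR 24 XOR 18 XOR 23 = 28.
The overall nim-sum is X = 28. A heap of size p has a winning move iff p XOR X < p (reduce it to p XOR X).
  11: 11 XOR 28 = 23 ≥ 11 — no move.
  10: 10 XOR 28 = 22 ≥ 10 — no move.
  24: 24 XOR 28 = 4 < 24 — winning move (to 4).
  18: 18 XOR 28 = 14 < 18 — winning move (to 14).
  23: 23 XOR 28 = 11 < 23 — winning move (to 11).
That gives 3 winning moves.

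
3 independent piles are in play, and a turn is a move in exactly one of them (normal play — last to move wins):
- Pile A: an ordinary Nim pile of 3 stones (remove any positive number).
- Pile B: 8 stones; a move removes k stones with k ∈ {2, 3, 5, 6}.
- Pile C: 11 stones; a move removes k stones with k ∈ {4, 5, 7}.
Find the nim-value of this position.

Pile A is a plain Nim pile of size 3, so its Grundy value is 3.
Grundy values for pile B (subtraction set {2, 3, 5, 6}):
g(0) = mex{} = 0
g(1) = mex{} = 0
g(2) = mex{0} = 1
g(3) = mex{0} = 1
g(4) = mex{0,1} = 2
g(5) = mex{0,1} = 2
g(6) = mex{0,1,2} = 3
g(7) = mex{0,1,2} = 3
g(8) = mex{1,2,3} = 0
So g(8) = 0.
Grundy values for pile C (subtraction set {4, 5, 7}):
k:     0  1  2  3  4  5  6  7  8  9 10 11
g(k):  0  0  0  0  1  1  1  1  2  2  2  0
So g(11) = 0.
The value of a disjunctive sum is the nim-sum of the parts.
Combined value = 3 XOR 0 XOR 0 = 3.

3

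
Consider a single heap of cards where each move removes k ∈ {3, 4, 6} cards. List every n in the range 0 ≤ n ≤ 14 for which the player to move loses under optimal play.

0, 1, 2, 9, 10, 11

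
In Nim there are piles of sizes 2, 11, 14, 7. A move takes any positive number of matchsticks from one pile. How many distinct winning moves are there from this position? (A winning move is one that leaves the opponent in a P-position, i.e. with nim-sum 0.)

Compute the nim-sum pairwise:
2 ^ 11 = 9
9 ^ 14 = 7
7 ^ 7 = 0
The nim-sum is already 0, so every move leaves a nonzero nim-sum — there are no winning moves.

0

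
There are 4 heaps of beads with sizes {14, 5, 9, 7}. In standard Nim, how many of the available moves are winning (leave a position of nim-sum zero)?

In binary:
  1110  (14)
  0101  (5)
  1001  (9)
  0111  (7)
  ----
  0101  (5)
The overall nim-sum is X = 5. A heap of size p has a winning move iff p XOR X < p (reduce it to p XOR X).
  14: 14 XOR 5 = 11 < 14 — winning move (to 11).
  5: 5 XOR 5 = 0 < 5 — winning move (to 0).
  9: 9 XOR 5 = 12 ≥ 9 — no move.
  7: 7 XOR 5 = 2 < 7 — winning move (to 2).
That gives 3 winning moves.

3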